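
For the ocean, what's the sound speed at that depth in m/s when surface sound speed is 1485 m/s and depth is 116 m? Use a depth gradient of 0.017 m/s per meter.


c = 1485 + 0.017 * 116 = 1486.972

1486.972 m/s


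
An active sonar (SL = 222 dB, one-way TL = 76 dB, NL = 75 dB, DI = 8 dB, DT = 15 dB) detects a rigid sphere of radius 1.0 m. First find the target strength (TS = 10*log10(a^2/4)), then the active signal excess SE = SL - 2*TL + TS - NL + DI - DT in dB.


Step 1: TS = 10*log10(1.0^2/4) = -6.02 dB
Step 2: SE = SL - 2*TL + TS - NL + DI - DT = 222 - 2*76 + (-6.02) - 75 + 8 - 15 = -18.02

-18.02 dB


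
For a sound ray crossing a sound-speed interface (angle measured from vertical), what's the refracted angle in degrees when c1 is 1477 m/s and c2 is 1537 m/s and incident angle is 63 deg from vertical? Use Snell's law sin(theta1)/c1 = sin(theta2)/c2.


sin(theta2) = (c2/c1)*sin(theta1) = (1537/1477)*sin(63 deg) = 0.9272
theta2 = arcsin(0.9272) = 68.0

68.0 deg


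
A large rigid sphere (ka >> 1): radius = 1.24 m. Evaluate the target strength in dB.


TS = 10*log10(1.24^2 / 4) = 10*log10(0.3844) = -4.15

-4.15 dB


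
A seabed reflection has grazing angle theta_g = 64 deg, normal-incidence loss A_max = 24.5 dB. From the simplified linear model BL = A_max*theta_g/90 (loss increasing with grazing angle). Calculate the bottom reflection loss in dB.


BL = A_max * theta_g / 90 = 24.5 * 64 / 90 = 17.42

17.42 dB


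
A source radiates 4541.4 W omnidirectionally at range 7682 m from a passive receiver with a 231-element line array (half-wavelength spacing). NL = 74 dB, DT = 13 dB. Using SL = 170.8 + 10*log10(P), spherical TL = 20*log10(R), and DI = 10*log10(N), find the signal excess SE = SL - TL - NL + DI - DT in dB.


Step 1: SL = 170.8 + 10*log10(4541.4) = 207.37 dB
Step 2: TL = 20*log10(7682) = 77.71 dB
Step 3: DI = 10*log10(231) = 23.64 dB
Step 4: SE = SL - TL - NL + DI - DT = 207.37 - 77.71 - 74 + 23.64 - 13 = 66.3

66.3 dB


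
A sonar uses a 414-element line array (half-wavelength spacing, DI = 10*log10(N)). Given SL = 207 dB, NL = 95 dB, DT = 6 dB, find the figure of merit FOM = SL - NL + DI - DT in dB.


Step 1: DI = 10*log10(414) = 26.17 dB
Step 2: FOM = SL - NL + DI - DT = 207 - 95 + 26.17 - 6 = 132.17

132.17 dB


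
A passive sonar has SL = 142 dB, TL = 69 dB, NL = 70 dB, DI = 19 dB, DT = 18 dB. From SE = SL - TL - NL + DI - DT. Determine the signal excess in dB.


SE = SL - TL - NL + DI - DT = 142 - 69 - 70 + 19 - 18 = 4

4 dB


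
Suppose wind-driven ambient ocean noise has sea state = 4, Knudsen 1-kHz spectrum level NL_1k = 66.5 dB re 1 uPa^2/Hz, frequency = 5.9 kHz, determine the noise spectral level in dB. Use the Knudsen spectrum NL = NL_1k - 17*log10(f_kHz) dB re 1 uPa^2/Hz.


NL = NL_1k - 17*log10(f_kHz) = 66.5 - 17*log10(5.9) = 66.5 - (13.1) = 53.4

53.4 dB


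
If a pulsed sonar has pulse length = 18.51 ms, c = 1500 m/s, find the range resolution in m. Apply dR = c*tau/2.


13.8825 m


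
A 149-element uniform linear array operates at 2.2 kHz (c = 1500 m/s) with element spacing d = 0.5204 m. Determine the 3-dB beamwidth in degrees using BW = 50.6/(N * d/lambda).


0.44 deg


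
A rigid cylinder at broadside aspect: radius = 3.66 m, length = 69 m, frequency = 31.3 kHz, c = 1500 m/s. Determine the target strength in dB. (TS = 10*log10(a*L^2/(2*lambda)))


lambda = 1500/31300 = 0.04792 m
TS = 10*log10(3.66*69^2/(2*0.04792)) = 52.6

52.6 dB


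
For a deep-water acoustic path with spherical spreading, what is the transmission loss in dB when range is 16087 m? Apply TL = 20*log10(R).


TL = 20*log10(16087) = 84.13

84.13 dB


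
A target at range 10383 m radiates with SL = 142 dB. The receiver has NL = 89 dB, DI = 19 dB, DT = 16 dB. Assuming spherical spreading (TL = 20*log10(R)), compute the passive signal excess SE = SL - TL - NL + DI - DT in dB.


-24.33 dB


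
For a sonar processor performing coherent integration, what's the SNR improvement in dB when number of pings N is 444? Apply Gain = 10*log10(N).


26.47 dB


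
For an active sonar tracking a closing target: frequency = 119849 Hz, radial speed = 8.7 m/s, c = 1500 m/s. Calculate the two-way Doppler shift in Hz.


1390.25 Hz


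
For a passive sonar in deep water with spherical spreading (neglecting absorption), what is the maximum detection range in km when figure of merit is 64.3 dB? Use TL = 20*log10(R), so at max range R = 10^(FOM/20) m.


At max range FOM = TL, so 20*log10(R) = 64.3
R = 10^(64.3/20) = 1640.59 m = 1.64 km

1.64 km


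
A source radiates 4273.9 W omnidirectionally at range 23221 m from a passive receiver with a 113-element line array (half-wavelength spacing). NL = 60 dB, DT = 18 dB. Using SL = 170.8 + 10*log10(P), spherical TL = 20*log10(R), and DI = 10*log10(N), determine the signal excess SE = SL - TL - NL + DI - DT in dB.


Step 1: SL = 170.8 + 10*log10(4273.9) = 207.11 dB
Step 2: TL = 20*log10(23221) = 87.32 dB
Step 3: DI = 10*log10(113) = 20.53 dB
Step 4: SE = SL - TL - NL + DI - DT = 207.11 - 87.32 - 60 + 20.53 - 18 = 62.32

62.32 dB


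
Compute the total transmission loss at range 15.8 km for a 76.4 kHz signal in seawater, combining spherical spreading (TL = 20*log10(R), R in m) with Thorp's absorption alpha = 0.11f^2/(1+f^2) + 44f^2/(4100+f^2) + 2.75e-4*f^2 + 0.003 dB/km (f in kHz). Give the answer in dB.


Step 1 (Thorp): alpha = 0.11*5836.96/(1+5836.96) + 44*5836.96/(4100+5836.96) + 2.75e-4*5836.96 + 0.003 = 27.5637 dB/km
Step 2: TL_spread = 20*log10(15800) = 83.97 dB
Step 3: TL_abs = alpha*R = 27.5637 * 15.8 = 435.51 dB
Step 4: TL_total = 83.97 + 435.51 = 519.48

519.48 dB


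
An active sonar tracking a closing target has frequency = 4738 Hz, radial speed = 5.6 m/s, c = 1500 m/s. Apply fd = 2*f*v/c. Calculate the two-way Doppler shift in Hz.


fd = 2*f*v/c = 2 * 4738 * 5.6 / 1500 = 35.38

35.38 Hz


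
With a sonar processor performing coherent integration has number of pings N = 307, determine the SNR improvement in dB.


Gain = 10*log10(307) = 24.87

24.87 dB


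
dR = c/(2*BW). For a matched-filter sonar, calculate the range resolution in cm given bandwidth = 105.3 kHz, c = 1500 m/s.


dR = c/(2*BW) = 1500 / (2 * 105.3e3) = 0.0071 m = 0.71 cm

0.71 cm


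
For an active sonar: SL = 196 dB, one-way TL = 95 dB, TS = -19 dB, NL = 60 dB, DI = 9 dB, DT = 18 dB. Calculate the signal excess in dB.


SE = SL - 2*TL + TS - NL + DI - DT = 196 - 2*95 + (-19) - 60 + 9 - 18 = -82

-82 dB


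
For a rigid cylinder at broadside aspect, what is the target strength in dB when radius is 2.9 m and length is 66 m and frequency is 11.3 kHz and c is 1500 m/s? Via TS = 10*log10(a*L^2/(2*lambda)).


46.77 dB


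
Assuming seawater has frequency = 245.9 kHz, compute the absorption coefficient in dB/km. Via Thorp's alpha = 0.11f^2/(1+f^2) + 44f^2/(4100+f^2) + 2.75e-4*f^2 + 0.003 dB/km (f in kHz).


f^2 = 60466.81
alpha = 0.11*60466.81/(1+60466.81) + 44*60466.81/(4100+60466.81) + 2.75e-4*60466.81 + 0.003 = 57.947

57.947 dB/km


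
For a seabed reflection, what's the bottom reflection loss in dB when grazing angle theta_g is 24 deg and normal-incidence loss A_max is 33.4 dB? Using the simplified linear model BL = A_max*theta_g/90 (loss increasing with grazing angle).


8.91 dB


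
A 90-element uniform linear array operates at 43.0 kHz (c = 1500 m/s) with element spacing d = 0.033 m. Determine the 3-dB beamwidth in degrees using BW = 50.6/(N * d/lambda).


Step 1: lambda = 1500/43000 = 0.03488 m
Step 2: d/lambda = 0.033/0.03488 = 0.9461
Step 3: BW = 50.6/(N * d/lambda) = 50.6/(90 * 0.9461) = 0.59

0.59 deg


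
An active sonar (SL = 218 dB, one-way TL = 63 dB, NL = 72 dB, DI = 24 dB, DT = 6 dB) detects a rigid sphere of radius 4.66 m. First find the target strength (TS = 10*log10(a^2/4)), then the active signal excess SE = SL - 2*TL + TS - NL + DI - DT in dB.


Step 1: TS = 10*log10(4.66^2/4) = 7.35 dB
Step 2: SE = SL - 2*TL + TS - NL + DI - DT = 218 - 2*63 + (7.35) - 72 + 24 - 6 = 45.35

45.35 dB


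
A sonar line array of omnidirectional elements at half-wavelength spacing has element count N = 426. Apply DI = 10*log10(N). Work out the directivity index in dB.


26.29 dB


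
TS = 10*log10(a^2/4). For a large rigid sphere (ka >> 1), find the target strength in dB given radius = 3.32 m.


TS = 10*log10(3.32^2 / 4) = 10*log10(2.7556) = 4.4

4.4 dB


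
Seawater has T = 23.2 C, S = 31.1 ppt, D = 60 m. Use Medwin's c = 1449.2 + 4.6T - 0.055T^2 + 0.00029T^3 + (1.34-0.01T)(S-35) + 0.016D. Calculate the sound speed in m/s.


c = 1449.2 + 4.6*23.2 - 0.055*23.2^2 + 0.00029*23.2^3 + (1.34 - 0.01*23.2)*(31.1 - 35) + 0.016*60 = 1526.58

1526.58 m/s


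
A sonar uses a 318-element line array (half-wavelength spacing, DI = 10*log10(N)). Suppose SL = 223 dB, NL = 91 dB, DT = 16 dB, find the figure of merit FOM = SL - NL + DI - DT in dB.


Step 1: DI = 10*log10(318) = 25.02 dB
Step 2: FOM = SL - NL + DI - DT = 223 - 91 + 25.02 - 16 = 141.02

141.02 dB


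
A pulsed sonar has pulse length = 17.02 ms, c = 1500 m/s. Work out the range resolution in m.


dR = c*tau/2 = 1500 * 17.02e-3 / 2 = 12.765

12.765 m


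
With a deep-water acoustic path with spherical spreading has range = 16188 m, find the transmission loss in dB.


TL = 20*log10(16188) = 84.18

84.18 dB


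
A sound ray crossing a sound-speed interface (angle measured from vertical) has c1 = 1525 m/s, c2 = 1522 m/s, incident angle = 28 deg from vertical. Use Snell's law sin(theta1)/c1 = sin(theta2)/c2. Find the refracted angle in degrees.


sin(theta2) = (c2/c1)*sin(theta1) = (1522/1525)*sin(28 deg) = 0.46855
theta2 = arcsin(0.46855) = 27.94

27.94 deg


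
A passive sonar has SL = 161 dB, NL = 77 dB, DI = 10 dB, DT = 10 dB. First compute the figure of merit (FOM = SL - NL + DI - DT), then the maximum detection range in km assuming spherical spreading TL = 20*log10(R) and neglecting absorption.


Step 1: FOM = SL - NL + DI - DT = 161 - 77 + 10 - 10 = 84 dB
Step 2: at max range FOM = TL = 20*log10(R), so R = 10^(84/20) = 15848.93 m = 15.85 km

15.85 km


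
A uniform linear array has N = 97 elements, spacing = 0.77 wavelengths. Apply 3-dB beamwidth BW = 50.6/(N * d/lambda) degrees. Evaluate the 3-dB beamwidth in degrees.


BW = 50.6 / (97 * 0.77) = 50.6 / 74.69 = 0.68

0.68 deg


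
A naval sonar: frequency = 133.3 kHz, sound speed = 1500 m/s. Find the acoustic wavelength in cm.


1.13 cm


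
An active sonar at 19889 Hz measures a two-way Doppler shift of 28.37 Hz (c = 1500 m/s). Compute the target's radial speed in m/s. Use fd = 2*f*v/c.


From fd = 2*f*v/c, v = c*fd/(2*f) = 1500 * 28.37 / (2*19889) = 1.07

1.07 m/s


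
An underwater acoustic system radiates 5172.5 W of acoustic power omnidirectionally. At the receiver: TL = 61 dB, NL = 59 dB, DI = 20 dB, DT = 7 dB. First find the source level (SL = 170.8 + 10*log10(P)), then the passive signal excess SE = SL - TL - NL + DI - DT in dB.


Step 1: SL = 170.8 + 10*log10(5172.5) = 207.94 dB
Step 2: SE = SL - TL - NL + DI - DT = 207.94 - 61 - 59 + 20 - 7 = 100.94

100.94 dB


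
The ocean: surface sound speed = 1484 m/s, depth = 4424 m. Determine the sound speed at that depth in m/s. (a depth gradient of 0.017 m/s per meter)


c = 1484 + 0.017 * 4424 = 1559.208

1559.208 m/s


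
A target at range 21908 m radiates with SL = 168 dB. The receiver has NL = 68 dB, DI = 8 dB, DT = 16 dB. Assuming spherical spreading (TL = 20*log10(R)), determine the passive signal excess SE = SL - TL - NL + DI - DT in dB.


Step 1: TL = 20*log10(21908) = 86.81 dB
Step 2: SE = 168 - 86.81 - 68 + 8 - 16 = 5.19

5.19 dB


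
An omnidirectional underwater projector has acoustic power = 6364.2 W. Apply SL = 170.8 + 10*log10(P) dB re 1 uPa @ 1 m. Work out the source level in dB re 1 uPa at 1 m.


208.84 dB


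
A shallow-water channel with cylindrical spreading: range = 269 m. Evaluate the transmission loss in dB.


24.3 dB


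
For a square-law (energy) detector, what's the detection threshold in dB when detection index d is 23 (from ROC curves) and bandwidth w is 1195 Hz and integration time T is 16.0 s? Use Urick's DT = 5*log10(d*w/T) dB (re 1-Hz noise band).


16.17 dB


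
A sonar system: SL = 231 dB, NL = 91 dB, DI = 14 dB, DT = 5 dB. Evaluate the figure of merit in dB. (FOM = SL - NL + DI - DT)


FOM = SL - NL + DI - DT = 231 - 91 + 14 - 5 = 149

149 dB


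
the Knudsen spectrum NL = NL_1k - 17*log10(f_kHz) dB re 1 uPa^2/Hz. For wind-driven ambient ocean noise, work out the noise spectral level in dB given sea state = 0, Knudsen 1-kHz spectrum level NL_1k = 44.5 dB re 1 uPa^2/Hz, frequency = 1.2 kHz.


43.15 dB


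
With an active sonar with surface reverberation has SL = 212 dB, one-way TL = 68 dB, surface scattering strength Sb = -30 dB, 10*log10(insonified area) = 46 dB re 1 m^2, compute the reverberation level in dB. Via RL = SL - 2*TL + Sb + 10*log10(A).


RL = SL - 2*TL + Sb + 10*log10(A) = 212 - 2*68 + (-30) + 46 = 92

92 dB


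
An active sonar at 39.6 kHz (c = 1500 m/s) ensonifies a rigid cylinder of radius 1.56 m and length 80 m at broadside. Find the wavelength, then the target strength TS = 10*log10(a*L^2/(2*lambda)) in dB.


Step 1: lambda = c/f = 1500/39600 = 0.03788 m
Step 2: TS = 10*log10(a*L^2/(2*lambda)) = 10*log10(1.56*80^2/(2*0.03788)) = 51.2

51.2 dB


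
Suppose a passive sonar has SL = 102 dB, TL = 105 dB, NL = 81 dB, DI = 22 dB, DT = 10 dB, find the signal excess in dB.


SE = SL - TL - NL + DI - DT = 102 - 105 - 81 + 22 - 10 = -72

-72 dB


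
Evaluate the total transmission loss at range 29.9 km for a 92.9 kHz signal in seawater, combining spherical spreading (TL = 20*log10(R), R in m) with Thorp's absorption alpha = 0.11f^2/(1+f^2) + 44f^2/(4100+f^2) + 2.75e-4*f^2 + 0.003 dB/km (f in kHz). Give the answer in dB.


Step 1 (Thorp): alpha = 0.11*8630.41/(1+8630.41) + 44*8630.41/(4100+8630.41) + 2.75e-4*8630.41 + 0.003 = 32.3156 dB/km
Step 2: TL_spread = 20*log10(29900) = 89.51 dB
Step 3: TL_abs = alpha*R = 32.3156 * 29.9 = 966.24 dB
Step 4: TL_total = 89.51 + 966.24 = 1055.75

1055.75 dB


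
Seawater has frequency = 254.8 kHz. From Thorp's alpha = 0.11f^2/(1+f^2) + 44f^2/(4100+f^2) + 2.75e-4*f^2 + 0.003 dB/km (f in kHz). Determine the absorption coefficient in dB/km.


59.353 dB/km


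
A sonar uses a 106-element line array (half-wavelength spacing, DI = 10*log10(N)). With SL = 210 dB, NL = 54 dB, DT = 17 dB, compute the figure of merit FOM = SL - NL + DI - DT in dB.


159.25 dB


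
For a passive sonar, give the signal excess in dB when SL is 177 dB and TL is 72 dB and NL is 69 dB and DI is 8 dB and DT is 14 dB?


SE = SL - TL - NL + DI - DT = 177 - 72 - 69 + 8 - 14 = 30

30 dB


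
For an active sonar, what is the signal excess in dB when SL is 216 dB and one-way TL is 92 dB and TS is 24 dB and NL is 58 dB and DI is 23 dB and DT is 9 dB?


SE = SL - 2*TL + TS - NL + DI - DT = 216 - 2*92 + (24) - 58 + 23 - 9 = 12

12 dB


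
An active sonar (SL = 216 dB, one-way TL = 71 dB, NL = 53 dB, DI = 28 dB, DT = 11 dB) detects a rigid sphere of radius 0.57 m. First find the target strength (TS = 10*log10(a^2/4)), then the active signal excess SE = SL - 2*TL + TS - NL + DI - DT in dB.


Step 1: TS = 10*log10(0.57^2/4) = -10.9 dB
Step 2: SE = SL - 2*TL + TS - NL + DI - DT = 216 - 2*71 + (-10.9) - 53 + 28 - 11 = 27.1

27.1 dB


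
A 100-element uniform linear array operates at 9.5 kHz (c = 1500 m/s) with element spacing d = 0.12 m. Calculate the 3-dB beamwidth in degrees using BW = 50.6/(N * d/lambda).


Step 1: lambda = 1500/9500 = 0.15789 m
Step 2: d/lambda = 0.12/0.15789 = 0.76
Step 3: BW = 50.6/(N * d/lambda) = 50.6/(100 * 0.76) = 0.67

0.67 deg


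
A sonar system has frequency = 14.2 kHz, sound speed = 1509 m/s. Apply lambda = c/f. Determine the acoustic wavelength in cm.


lambda = c/f = 1509 / 14200 = 0.1063 m = 10.63 cm

10.63 cm


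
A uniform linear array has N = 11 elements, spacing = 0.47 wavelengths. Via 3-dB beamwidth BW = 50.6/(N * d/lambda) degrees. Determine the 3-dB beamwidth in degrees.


BW = 50.6 / (11 * 0.47) = 50.6 / 5.17 = 9.79

9.79 deg


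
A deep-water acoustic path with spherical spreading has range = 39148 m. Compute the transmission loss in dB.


TL = 20*log10(39148) = 91.85

91.85 dB


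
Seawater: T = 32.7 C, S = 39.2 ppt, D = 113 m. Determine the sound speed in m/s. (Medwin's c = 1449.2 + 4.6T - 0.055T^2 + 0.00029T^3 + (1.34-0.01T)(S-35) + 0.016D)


c = 1449.2 + 4.6*32.7 - 0.055*32.7^2 + 0.00029*32.7^3 + (1.34 - 0.01*32.7)*(39.2 - 35) + 0.016*113 = 1557.01

1557.01 m/s


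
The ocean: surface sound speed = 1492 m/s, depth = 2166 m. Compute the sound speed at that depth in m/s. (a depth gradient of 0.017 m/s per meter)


c = 1492 + 0.017 * 2166 = 1528.822

1528.822 m/s


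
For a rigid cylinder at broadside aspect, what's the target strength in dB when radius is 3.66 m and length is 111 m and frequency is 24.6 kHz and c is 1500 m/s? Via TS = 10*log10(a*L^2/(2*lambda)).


55.68 dB


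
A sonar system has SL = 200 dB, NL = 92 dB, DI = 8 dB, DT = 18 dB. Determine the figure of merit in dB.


FOM = SL - NL + DI - DT = 200 - 92 + 8 - 18 = 98

98 dB


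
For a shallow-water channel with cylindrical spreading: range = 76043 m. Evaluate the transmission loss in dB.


TL = 10*log10(76043) = 48.81

48.81 dB


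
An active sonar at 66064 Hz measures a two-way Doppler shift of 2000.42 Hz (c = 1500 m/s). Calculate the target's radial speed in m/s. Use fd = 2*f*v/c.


From fd = 2*f*v/c, v = c*fd/(2*f) = 1500 * 2000.42 / (2*66064) = 22.71

22.71 m/s


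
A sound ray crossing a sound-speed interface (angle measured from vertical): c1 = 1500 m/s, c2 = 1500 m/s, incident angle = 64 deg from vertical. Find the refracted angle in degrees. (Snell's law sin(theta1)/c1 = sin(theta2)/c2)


sin(theta2) = (c2/c1)*sin(theta1) = (1500/1500)*sin(64 deg) = 0.89879
theta2 = arcsin(0.89879) = 64.0

64.0 deg


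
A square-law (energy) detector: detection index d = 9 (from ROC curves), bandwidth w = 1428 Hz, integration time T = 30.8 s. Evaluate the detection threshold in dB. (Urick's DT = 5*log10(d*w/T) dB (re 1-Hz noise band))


13.1 dB


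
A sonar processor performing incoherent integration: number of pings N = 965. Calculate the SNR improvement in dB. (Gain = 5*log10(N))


Gain = 5*log10(965) = 14.92

14.92 dB


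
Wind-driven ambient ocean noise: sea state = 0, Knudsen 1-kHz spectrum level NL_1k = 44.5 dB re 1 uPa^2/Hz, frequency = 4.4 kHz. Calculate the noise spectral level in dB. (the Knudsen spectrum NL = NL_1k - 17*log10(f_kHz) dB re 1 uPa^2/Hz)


NL = NL_1k - 17*log10(f_kHz) = 44.5 - 17*log10(4.4) = 44.5 - (10.94) = 33.56

33.56 dB


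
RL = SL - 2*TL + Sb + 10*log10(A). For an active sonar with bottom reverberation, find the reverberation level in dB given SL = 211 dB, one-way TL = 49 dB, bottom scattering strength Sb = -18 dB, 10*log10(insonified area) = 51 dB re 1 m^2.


146 dB


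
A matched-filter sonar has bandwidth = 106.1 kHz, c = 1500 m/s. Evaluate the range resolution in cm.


dR = c/(2*BW) = 1500 / (2 * 106.1e3) = 0.0071 m = 0.71 cm

0.71 cm


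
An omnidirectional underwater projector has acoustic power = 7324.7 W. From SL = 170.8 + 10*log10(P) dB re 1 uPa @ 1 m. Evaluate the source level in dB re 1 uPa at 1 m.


SL = 170.8 + 10*log10(7324.7) = 170.8 + 38.65 = 209.45

209.45 dB


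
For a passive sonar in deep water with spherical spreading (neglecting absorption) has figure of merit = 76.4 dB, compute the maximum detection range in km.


At max range FOM = TL, so 20*log10(R) = 76.4
R = 10^(76.4/20) = 6606.93 m = 6.61 km

6.61 km


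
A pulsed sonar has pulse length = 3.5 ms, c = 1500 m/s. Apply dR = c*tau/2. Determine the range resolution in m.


dR = c*tau/2 = 1500 * 3.5e-3 / 2 = 2.625

2.625 m


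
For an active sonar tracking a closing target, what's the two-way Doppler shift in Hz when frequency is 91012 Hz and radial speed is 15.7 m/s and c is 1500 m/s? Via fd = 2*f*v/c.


fd = 2*f*v/c = 2 * 91012 * 15.7 / 1500 = 1905.18

1905.18 Hz


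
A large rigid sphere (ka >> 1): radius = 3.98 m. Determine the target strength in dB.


TS = 10*log10(3.98^2 / 4) = 10*log10(3.9601) = 5.98

5.98 dB


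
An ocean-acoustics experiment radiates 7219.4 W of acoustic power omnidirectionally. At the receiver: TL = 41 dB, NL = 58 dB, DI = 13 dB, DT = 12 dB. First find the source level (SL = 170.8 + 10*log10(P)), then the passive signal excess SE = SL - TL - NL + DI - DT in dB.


Step 1: SL = 170.8 + 10*log10(7219.4) = 209.39 dB
Step 2: SE = SL - TL - NL + DI - DT = 209.39 - 41 - 58 + 13 - 12 = 111.39

111.39 dB


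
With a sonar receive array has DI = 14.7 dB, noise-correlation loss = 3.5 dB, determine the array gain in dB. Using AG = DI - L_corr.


11.2 dB


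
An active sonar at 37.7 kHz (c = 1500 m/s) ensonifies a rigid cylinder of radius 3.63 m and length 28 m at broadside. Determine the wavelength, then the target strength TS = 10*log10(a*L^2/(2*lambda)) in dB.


Step 1: lambda = c/f = 1500/37700 = 0.03979 m
Step 2: TS = 10*log10(a*L^2/(2*lambda)) = 10*log10(3.63*28^2/(2*0.03979)) = 45.53

45.53 dB


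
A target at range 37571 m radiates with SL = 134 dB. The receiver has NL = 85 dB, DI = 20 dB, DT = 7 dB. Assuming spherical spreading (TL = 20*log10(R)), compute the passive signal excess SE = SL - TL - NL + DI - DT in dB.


Step 1: TL = 20*log10(37571) = 91.5 dB
Step 2: SE = 134 - 91.5 - 85 + 20 - 7 = -29.5

-29.5 dB


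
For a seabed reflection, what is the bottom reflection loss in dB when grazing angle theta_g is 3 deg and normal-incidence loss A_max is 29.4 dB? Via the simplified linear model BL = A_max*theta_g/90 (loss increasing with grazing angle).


BL = A_max * theta_g / 90 = 29.4 * 3 / 90 = 0.98

0.98 dB


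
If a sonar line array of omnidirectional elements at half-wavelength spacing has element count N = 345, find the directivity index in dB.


DI = 10*log10(345) = 25.38

25.38 dB


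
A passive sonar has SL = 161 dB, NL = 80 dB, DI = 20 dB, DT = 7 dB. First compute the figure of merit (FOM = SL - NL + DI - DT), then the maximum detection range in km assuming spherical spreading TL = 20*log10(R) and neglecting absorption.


Step 1: FOM = SL - NL + DI - DT = 161 - 80 + 20 - 7 = 94 dB
Step 2: at max range FOM = TL = 20*log10(R), so R = 10^(94/20) = 50118.72 m = 50.12 km

50.12 km


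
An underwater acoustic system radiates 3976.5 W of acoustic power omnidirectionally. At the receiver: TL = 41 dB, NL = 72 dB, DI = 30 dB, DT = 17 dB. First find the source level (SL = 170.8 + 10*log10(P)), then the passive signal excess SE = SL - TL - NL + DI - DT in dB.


Step 1: SL = 170.8 + 10*log10(3976.5) = 206.8 dB
Step 2: SE = SL - TL - NL + DI - DT = 206.8 - 41 - 72 + 30 - 17 = 106.8

106.8 dB


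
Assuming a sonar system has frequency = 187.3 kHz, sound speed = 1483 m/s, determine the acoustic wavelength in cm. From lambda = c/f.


lambda = c/f = 1483 / 187300 = 0.0079 m = 0.79 cm

0.79 cm


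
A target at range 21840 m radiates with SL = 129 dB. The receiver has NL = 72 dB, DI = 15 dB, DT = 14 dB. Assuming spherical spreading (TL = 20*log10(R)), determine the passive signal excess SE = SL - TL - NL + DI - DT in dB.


Step 1: TL = 20*log10(21840) = 86.79 dB
Step 2: SE = 129 - 86.79 - 72 + 15 - 14 = -28.79

-28.79 dB


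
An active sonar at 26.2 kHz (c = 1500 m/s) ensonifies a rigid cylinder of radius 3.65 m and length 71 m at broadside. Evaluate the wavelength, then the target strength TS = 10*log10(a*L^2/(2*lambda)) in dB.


Step 1: lambda = c/f = 1500/26200 = 0.05725 m
Step 2: TS = 10*log10(a*L^2/(2*lambda)) = 10*log10(3.65*71^2/(2*0.05725)) = 52.06

52.06 dB


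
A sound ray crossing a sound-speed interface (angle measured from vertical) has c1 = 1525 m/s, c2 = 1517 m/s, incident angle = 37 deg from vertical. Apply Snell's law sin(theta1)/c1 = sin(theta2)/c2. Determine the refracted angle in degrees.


36.77 deg


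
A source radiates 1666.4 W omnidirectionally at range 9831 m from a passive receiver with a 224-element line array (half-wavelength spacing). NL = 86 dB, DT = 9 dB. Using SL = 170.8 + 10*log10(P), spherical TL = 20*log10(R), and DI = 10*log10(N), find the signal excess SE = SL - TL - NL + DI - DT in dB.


Step 1: SL = 170.8 + 10*log10(1666.4) = 203.02 dB
Step 2: TL = 20*log10(9831) = 79.85 dB
Step 3: DI = 10*log10(224) = 23.5 dB
Step 4: SE = SL - TL - NL + DI - DT = 203.02 - 79.85 - 86 + 23.5 - 9 = 51.67

51.67 dB


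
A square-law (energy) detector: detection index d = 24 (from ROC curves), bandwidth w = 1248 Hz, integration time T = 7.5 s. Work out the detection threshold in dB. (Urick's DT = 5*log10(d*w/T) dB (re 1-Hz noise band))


DT = 5*log10(d*w/T) = 5*log10(24 * 1248 / 7.5) = 5*log10(3993.6) = 18.01

18.01 dB


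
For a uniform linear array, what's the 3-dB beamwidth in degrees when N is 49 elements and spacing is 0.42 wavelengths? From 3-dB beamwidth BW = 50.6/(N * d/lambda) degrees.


2.46 deg


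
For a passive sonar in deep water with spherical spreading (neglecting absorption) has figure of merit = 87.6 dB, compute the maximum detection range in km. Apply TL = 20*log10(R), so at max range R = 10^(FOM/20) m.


23.99 km


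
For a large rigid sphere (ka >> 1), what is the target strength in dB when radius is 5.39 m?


8.61 dB


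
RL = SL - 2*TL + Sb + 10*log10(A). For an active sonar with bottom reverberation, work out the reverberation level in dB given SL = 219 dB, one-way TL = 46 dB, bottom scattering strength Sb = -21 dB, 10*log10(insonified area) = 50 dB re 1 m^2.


156 dB


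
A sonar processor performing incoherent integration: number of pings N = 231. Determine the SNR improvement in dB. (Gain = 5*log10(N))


Gain = 5*log10(231) = 11.82

11.82 dB


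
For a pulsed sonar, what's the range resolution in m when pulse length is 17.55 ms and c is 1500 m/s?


dR = c*tau/2 = 1500 * 17.55e-3 / 2 = 13.1625

13.1625 m


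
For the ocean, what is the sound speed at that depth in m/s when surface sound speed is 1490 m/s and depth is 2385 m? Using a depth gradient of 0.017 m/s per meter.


c = 1490 + 0.017 * 2385 = 1530.545

1530.545 m/s


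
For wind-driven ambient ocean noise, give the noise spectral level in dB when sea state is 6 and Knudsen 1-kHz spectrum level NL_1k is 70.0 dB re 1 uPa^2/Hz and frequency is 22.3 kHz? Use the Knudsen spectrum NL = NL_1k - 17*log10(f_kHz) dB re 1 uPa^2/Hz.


NL = NL_1k - 17*log10(f_kHz) = 70.0 - 17*log10(22.3) = 70.0 - (22.92) = 47.08

47.08 dB


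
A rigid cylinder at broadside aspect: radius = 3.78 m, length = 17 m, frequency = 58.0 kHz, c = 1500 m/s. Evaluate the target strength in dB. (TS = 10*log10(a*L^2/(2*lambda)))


43.25 dB


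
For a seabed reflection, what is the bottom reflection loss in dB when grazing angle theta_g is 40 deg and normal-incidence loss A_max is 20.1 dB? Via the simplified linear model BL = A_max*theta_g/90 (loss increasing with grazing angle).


BL = A_max * theta_g / 90 = 20.1 * 40 / 90 = 8.93

8.93 dB


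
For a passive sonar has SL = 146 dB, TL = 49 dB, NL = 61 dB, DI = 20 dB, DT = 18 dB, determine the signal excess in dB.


SE = SL - TL - NL + DI - DT = 146 - 49 - 61 + 20 - 18 = 38

38 dB


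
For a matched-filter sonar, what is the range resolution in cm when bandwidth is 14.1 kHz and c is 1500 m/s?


dR = c/(2*BW) = 1500 / (2 * 14.1e3) = 0.0532 m = 5.32 cm

5.32 cm


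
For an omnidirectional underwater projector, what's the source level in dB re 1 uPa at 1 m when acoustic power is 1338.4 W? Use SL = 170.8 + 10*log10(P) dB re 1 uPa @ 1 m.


SL = 170.8 + 10*log10(1338.4) = 170.8 + 31.27 = 202.07

202.07 dB


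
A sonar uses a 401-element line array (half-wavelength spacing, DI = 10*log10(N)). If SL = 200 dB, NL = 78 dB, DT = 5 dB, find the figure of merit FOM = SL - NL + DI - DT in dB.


Step 1: DI = 10*log10(401) = 26.03 dB
Step 2: FOM = SL - NL + DI - DT = 200 - 78 + 26.03 - 5 = 143.03

143.03 dB


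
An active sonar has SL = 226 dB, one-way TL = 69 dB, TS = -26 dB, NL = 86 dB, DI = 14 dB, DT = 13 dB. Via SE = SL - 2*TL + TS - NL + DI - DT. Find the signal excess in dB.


SE = SL - 2*TL + TS - NL + DI - DT = 226 - 2*69 + (-26) - 86 + 14 - 13 = -23

-23 dB


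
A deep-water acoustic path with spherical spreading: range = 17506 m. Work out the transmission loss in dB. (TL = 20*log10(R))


TL = 20*log10(17506) = 84.86

84.86 dB


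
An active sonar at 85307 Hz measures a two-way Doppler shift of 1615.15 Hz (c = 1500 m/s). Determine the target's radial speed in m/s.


14.2 m/s


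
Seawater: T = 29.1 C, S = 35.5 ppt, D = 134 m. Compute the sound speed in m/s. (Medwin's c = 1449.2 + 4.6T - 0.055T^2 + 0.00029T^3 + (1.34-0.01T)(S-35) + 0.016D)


1546.3 m/s


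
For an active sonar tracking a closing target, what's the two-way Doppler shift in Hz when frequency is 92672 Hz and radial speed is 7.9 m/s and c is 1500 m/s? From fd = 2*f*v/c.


976.15 Hz


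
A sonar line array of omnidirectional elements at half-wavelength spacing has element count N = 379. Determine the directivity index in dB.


DI = 10*log10(379) = 25.79

25.79 dB


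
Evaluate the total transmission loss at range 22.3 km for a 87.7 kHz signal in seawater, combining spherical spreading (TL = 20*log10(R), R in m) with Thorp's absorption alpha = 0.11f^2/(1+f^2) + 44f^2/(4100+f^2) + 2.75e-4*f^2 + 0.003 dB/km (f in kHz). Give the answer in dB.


Step 1 (Thorp): alpha = 0.11*7691.29/(1+7691.29) + 44*7691.29/(4100+7691.29) + 2.75e-4*7691.29 + 0.003 = 30.9287 dB/km
Step 2: TL_spread = 20*log10(22300) = 86.97 dB
Step 3: TL_abs = alpha*R = 30.9287 * 22.3 = 689.71 dB
Step 4: TL_total = 86.97 + 689.71 = 776.68

776.68 dB


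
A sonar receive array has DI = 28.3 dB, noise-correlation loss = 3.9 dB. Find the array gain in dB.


AG = DI - L_corr = 28.3 - 3.9 = 24.4

24.4 dB


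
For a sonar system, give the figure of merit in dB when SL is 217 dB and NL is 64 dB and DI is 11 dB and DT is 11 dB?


FOM = SL - NL + DI - DT = 217 - 64 + 11 - 11 = 153

153 dB


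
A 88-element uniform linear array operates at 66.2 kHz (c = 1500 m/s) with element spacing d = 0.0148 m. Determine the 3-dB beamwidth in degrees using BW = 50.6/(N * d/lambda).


Step 1: lambda = 1500/66200 = 0.02266 m
Step 2: d/lambda = 0.0148/0.02266 = 0.6531
Step 3: BW = 50.6/(N * d/lambda) = 50.6/(88 * 0.6531) = 0.88

0.88 deg


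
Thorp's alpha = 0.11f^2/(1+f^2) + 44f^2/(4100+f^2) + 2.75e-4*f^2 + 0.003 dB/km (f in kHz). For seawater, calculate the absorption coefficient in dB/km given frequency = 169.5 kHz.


46.519 dB/km


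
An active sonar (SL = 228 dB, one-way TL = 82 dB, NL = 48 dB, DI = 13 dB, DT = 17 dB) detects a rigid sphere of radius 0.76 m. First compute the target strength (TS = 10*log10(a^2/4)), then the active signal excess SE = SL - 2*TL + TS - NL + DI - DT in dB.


Step 1: TS = 10*log10(0.76^2/4) = -8.4 dB
Step 2: SE = SL - 2*TL + TS - NL + DI - DT = 228 - 2*82 + (-8.4) - 48 + 13 - 17 = 3.6

3.6 dB


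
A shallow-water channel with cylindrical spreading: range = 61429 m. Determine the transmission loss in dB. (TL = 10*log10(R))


TL = 10*log10(61429) = 47.88

47.88 dB


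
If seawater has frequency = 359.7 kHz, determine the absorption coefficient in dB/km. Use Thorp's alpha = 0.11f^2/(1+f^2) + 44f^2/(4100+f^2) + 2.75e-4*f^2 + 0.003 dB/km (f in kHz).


f^2 = 129384.09
alpha = 0.11*129384.09/(1+129384.09) + 44*129384.09/(4100+129384.09) + 2.75e-4*129384.09 + 0.003 = 78.342

78.342 dB/km


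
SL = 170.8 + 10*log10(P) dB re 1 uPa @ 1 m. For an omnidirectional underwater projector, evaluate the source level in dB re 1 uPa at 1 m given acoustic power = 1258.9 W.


SL = 170.8 + 10*log10(1258.9) = 170.8 + 31.0 = 201.8

201.8 dB


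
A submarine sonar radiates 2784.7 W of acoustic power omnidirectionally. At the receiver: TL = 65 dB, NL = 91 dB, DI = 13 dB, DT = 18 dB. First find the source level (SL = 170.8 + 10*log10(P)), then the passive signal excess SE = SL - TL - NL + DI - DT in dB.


Step 1: SL = 170.8 + 10*log10(2784.7) = 205.25 dB
Step 2: SE = SL - TL - NL + DI - DT = 205.25 - 65 - 91 + 13 - 18 = 44.25

44.25 dB


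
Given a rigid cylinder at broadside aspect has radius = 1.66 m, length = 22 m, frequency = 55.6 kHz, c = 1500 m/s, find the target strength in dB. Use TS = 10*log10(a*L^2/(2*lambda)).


lambda = 1500/55600 = 0.02698 m
TS = 10*log10(1.66*22^2/(2*0.02698)) = 41.73

41.73 dB


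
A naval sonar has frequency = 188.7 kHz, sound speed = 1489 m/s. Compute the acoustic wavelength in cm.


0.79 cm


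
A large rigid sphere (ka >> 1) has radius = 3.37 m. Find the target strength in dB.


4.53 dB


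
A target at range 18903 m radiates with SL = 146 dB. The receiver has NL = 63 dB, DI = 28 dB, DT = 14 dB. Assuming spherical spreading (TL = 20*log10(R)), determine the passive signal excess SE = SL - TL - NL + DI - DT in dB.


11.47 dB


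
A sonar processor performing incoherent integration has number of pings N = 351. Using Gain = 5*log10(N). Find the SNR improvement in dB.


Gain = 5*log10(351) = 12.73

12.73 dB


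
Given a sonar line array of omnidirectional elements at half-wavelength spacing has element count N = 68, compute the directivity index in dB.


DI = 10*log10(68) = 18.33

18.33 dB


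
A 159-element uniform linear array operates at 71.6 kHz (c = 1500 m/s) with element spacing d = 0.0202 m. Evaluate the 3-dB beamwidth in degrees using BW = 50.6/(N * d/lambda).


Step 1: lambda = 1500/71600 = 0.02095 m
Step 2: d/lambda = 0.0202/0.02095 = 0.9642
Step 3: BW = 50.6/(N * d/lambda) = 50.6/(159 * 0.9642) = 0.33

0.33 deg


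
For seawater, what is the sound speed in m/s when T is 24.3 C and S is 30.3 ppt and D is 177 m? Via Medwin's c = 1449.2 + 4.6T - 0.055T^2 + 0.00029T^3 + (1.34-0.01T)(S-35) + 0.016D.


c = 1449.2 + 4.6*24.3 - 0.055*24.3^2 + 0.00029*24.3^3 + (1.34 - 0.01*24.3)*(30.3 - 35) + 0.016*177 = 1530.34

1530.34 m/s


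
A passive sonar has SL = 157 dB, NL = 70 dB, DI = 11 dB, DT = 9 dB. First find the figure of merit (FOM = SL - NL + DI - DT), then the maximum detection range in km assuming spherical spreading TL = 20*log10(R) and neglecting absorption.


Step 1: FOM = SL - NL + DI - DT = 157 - 70 + 11 - 9 = 89 dB
Step 2: at max range FOM = TL = 20*log10(R), so R = 10^(89/20) = 28183.83 m = 28.18 km

28.18 km


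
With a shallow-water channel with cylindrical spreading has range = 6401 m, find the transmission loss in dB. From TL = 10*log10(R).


TL = 10*log10(6401) = 38.06

38.06 dB


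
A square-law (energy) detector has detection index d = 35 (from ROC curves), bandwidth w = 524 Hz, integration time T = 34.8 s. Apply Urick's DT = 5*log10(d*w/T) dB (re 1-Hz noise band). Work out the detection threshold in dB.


DT = 5*log10(d*w/T) = 5*log10(35 * 524 / 34.8) = 5*log10(527.01) = 13.61

13.61 dB


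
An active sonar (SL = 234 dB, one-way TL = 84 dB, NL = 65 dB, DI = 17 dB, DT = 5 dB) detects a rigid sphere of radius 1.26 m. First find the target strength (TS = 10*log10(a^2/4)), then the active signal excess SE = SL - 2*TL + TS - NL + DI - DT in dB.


Step 1: TS = 10*log10(1.26^2/4) = -4.01 dB
Step 2: SE = SL - 2*TL + TS - NL + DI - DT = 234 - 2*84 + (-4.01) - 65 + 17 - 5 = 8.99

8.99 dB


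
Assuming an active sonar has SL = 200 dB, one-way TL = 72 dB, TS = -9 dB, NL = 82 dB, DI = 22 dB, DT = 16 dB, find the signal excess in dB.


SE = SL - 2*TL + TS - NL + DI - DT = 200 - 2*72 + (-9) - 82 + 22 - 16 = -29

-29 dB


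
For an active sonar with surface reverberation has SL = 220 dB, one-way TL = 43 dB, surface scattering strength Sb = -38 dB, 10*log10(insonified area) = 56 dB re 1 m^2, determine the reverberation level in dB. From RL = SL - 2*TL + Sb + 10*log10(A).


RL = SL - 2*TL + Sb + 10*log10(A) = 220 - 2*43 + (-38) + 56 = 152

152 dB


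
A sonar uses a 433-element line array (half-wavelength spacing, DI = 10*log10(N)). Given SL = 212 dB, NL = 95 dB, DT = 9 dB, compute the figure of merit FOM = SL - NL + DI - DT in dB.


134.36 dB


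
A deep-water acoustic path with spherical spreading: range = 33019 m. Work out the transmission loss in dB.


90.38 dB


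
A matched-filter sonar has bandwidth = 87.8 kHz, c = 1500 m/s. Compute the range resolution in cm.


dR = c/(2*BW) = 1500 / (2 * 87.8e3) = 0.0085 m = 0.85 cm

0.85 cm


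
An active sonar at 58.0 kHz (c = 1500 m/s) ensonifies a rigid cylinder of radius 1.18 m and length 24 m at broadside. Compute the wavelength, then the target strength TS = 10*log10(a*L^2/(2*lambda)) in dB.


Step 1: lambda = c/f = 1500/58000 = 0.02586 m
Step 2: TS = 10*log10(a*L^2/(2*lambda)) = 10*log10(1.18*24^2/(2*0.02586)) = 41.19

41.19 dB


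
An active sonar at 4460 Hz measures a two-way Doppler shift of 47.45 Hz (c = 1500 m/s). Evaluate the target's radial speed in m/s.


7.98 m/s


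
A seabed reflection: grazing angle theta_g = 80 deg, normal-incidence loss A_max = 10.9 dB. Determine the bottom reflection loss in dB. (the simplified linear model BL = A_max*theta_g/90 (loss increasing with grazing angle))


BL = A_max * theta_g / 90 = 10.9 * 80 / 90 = 9.69

9.69 dB


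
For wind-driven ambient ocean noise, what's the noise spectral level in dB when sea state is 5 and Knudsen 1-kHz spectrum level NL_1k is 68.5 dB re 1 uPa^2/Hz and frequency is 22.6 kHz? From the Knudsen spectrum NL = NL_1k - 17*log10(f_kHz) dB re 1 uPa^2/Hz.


NL = NL_1k - 17*log10(f_kHz) = 68.5 - 17*log10(22.6) = 68.5 - (23.02) = 45.48

45.48 dB


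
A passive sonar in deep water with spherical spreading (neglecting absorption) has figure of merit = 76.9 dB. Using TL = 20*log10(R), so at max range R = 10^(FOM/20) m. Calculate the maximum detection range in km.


At max range FOM = TL, so 20*log10(R) = 76.9
R = 10^(76.9/20) = 6998.42 m = 7.0 km

7.0 km


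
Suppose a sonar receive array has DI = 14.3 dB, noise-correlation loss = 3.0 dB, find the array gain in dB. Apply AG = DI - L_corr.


11.3 dB


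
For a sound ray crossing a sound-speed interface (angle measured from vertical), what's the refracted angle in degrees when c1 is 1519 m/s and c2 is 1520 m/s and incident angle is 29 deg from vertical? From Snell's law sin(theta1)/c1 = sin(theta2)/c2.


29.02 deg


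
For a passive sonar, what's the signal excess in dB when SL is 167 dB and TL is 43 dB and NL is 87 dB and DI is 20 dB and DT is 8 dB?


SE = SL - TL - NL + DI - DT = 167 - 43 - 87 + 20 - 8 = 49

49 dB


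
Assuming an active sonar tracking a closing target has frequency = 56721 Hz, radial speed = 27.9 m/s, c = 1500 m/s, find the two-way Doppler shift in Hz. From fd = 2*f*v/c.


fd = 2*f*v/c = 2 * 56721 * 27.9 / 1500 = 2110.02

2110.02 Hz


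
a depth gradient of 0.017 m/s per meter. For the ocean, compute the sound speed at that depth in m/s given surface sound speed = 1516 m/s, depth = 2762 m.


1562.954 m/s


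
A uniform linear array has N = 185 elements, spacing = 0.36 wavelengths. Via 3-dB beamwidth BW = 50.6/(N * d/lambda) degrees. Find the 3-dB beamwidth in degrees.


0.76 deg


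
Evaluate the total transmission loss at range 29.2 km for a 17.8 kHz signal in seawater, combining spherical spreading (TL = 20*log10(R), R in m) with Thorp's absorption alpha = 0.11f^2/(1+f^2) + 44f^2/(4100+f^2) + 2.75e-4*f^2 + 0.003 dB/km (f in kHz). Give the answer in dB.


Step 1 (Thorp): alpha = 0.11*316.84/(1+316.84) + 44*316.84/(4100+316.84) + 2.75e-4*316.84 + 0.003 = 3.3561 dB/km
Step 2: TL_spread = 20*log10(29200) = 89.31 dB
Step 3: TL_abs = alpha*R = 3.3561 * 29.2 = 98.0 dB
Step 4: TL_total = 89.31 + 98.0 = 187.31

187.31 dB
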